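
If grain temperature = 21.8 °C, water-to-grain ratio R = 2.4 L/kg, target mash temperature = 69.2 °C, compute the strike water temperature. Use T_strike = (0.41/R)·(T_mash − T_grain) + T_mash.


T_strike = (0.41/2.4)·(69.2 − 21.8) + 69.2

77.2975 °C


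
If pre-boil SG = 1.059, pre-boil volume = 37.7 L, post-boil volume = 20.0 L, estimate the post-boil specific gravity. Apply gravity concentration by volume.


SG_post = 1 + (SG_pre − 1)·V_pre/V_post
pts_pre = (1.059 − 1)·1000 = 59.0000
pts_post = 59.0000·37.7/20.0 = 111.2150
SG_post = 1 + 111.2150/1000

1.1112


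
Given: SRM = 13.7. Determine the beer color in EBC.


EBC = SRM · 1.97
EBC = 13.7 · 1.97

26.9890 EBC


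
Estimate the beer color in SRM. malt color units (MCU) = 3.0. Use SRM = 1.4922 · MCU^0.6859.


SRM = 1.4922 · 3.0^0.6859

3.1702 SRM


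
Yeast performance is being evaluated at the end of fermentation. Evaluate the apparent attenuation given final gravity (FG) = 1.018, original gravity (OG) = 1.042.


AA = (OG − FG)/(OG − 1) · 100
AA = (1.042 − 1.018)/(1.042 − 1) · 100

57.1429 %


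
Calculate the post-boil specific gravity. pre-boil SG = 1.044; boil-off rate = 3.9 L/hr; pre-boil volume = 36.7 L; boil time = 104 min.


V_post = V_pre − rate·(t/60);  SG_post = 1 + (SG_pre−1)·V_pre/V_post
V_post = 36.7 − 3.9·(104/60) = 29.9400
SG_post = 1 + (1.044 − 1)·36.7/29.9400

1.0539


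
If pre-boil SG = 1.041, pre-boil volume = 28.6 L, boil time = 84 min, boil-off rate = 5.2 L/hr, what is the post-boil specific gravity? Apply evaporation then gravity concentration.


V_post = V_pre − rate·(t/60);  SG_post = 1 + (SG_pre−1)·V_pre/V_post
V_post = 28.6 − 5.2·(84/60) = 21.3200
SG_post = 1 + (1.041 − 1)·28.6/21.3200

1.0550


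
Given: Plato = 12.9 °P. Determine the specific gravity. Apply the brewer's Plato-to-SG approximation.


SG = 259/(259 − P)
SG = 259/(259 − 12.9)

1.0524


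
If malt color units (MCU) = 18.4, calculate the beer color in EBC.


SRM = 1.4922·MCU^0.6859;  EBC = SRM·1.97
SRM = 1.4922·18.4^0.6859 = 10.9993
EBC = 10.9993·1.97

21.6686 EBC


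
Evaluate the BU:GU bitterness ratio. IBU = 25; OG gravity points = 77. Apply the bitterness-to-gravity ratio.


BU:GU = IBU / OG_points
BU:GU = 25 / 77

0.3247


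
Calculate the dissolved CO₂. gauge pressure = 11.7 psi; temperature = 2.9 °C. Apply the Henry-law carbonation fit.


vols = (P + 14.695)·(0.01821 + 0.09011·e^(−0.04·T))
vols = (11.7 + 14.695)·(0.01821 + 0.09011·e^(−0.04·2.9))

2.5986 volumes


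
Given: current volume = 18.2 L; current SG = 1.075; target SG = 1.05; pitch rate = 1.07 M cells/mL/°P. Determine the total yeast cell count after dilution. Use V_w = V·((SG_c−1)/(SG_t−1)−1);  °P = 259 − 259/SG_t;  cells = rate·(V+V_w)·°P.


V_w = 18.2·((1.075−1)/(1.05−1)−1) = 9.1000
V_final = 18.2 + 9.1000 = 27.3000
°P = 259 − 259/1.05 = 12.3333
cells = 1.07·27.3000·12.3333

360.2690 billion cells


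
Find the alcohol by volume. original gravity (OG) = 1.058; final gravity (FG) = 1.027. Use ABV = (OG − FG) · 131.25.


ABV = (1.058 − 1.027) · 131.25

4.0688 % ABV


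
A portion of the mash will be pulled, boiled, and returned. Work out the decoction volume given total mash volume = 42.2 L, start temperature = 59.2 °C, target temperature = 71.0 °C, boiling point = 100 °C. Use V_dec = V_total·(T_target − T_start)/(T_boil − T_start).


V_dec = 42.2·(71.0 − 59.2)/(100 − 59.2)

12.2049 L


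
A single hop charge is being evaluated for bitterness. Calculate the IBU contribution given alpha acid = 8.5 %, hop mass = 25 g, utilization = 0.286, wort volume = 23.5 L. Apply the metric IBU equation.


IBU = (α/100)·mass·U·1000 / V
IBU = (8.5/100)·25·0.286·1000 / 23.5

25.8617 IBU


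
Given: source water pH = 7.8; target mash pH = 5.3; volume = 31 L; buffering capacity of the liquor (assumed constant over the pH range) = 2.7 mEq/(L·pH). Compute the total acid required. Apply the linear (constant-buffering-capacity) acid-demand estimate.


acid = buffering capacity · (pH_source − pH_target) · V
acid = 2.7 · (7.8 − 5.3) · 31

209.2500 mEq


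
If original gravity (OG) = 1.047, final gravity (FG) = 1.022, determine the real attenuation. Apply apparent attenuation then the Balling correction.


AA = (OG−FG)/(OG−1)·100;  RA = AA·0.8192
AA = (1.047 − 1.022)/(1.047 − 1)·100 = 53.1915
RA = 53.1915·0.8192

43.5745 %


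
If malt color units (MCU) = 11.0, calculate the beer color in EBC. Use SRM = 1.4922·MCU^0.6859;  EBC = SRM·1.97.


SRM = 1.4922·11.0^0.6859 = 7.7289
EBC = 7.7289·1.97

15.2260 EBC


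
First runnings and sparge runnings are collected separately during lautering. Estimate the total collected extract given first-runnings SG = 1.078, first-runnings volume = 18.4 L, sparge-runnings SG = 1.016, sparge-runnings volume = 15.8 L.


total = Σ (SG_i − 1)·1000·V_i
first = (1.078 − 1)·1000·18.4 = 1435.2000
sparge = (1.016 − 1)·1000·15.8 = 252.8000
total = 1435.2000 + 252.8000

1688.0000 gravity·L


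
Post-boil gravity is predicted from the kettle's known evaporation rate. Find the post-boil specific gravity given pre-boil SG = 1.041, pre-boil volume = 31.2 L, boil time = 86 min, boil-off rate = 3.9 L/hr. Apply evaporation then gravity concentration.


V_post = V_pre − rate·(t/60);  SG_post = 1 + (SG_pre−1)·V_pre/V_post
V_post = 31.2 − 3.9·(86/60) = 25.6100
SG_post = 1 + (1.041 − 1)·31.2/25.6100

1.0499


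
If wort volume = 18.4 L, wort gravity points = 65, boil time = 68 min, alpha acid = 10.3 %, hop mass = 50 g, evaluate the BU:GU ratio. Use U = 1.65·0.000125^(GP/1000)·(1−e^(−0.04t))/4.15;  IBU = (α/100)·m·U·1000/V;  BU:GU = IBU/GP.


U = 1.65·0.000125^(65/1000)·(1−e^(−0.04·68))/4.15 = 0.2071
IBU = (10.3/100)·50·0.2071·1000/18.4 = 57.9602
BU:GU = 57.9602/65

0.8917


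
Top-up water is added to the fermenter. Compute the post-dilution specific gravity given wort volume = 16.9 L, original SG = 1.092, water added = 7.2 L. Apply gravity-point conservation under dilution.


SG_new = 1 + (SG_old − 1)·V_old/(V_old + V_water)
pts = (1.092 − 1)·1000·16.9/(16.9 + 7.2) = 64.5145
SG_new = 1 + 64.5145/1000

1.0645


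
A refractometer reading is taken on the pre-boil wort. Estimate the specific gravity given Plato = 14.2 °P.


SG = 259/(259 − P)
SG = 259/(259 − 14.2)

1.0580


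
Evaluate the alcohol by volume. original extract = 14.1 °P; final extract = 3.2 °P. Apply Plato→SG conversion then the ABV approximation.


SG = 259/(259 − P);  ABV = (OG − FG)·131.25
OG = 259/(259 − 14.1) = 1.0576
FG = 259/(259 − 3.2) = 1.0125
ABV = (1.0576 − 1.0125)·131.25

5.9147 % ABV


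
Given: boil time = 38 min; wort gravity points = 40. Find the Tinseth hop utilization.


U = 1.65·0.000125^(GP/1000) · (1 − e^(−0.04·t))/4.15
bigness = 1.65·0.000125^(40/1000) = 1.1518
boil_factor = (1 − e^(−0.04·38))/4.15 = 0.1883
U = 1.1518 · 0.1883

0.2168


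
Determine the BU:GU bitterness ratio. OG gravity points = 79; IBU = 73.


BU:GU = IBU / OG_points
BU:GU = 73 / 79

0.9241


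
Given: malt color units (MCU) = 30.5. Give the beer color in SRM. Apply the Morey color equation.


SRM = 1.4922 · MCU^0.6859
SRM = 1.4922 · 30.5^0.6859

15.5564 SRM


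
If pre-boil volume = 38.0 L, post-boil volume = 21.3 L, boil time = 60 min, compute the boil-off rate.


rate = (V_pre − V_post) / (t_min/60)
rate = (38.0 − 21.3) / (60/60)

16.7000 L/hr


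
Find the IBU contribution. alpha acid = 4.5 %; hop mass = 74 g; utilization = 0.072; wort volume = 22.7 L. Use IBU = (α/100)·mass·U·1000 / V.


IBU = (4.5/100)·74·0.072·1000 / 22.7

10.5621 IBU


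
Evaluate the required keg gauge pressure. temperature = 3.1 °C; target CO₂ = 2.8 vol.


psi = vols/(0.01821 + 0.09011·e^(−0.04·T)) − 14.695
psi = 2.8/(0.01821 + 0.09011·e^(−0.04·3.1)) − 14.695

13.9315 psi


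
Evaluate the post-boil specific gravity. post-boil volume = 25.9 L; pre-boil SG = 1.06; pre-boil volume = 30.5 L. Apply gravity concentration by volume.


SG_post = 1 + (SG_pre − 1)·V_pre/V_post
pts_pre = (1.06 − 1)·1000 = 60.0000
pts_post = 60.0000·30.5/25.9 = 70.6564
SG_post = 1 + 70.6564/1000

1.0707


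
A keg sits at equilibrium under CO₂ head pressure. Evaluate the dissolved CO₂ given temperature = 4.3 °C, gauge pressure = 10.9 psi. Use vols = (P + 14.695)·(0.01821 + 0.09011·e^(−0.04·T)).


vols = (10.9 + 14.695)·(0.01821 + 0.09011·e^(−0.04·4.3))

2.4080 volumes


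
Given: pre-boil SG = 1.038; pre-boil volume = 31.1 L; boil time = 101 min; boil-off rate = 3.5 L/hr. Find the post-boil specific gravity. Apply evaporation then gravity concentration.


V_post = V_pre − rate·(t/60);  SG_post = 1 + (SG_pre−1)·V_pre/V_post
V_post = 31.1 − 3.5·(101/60) = 25.2083
SG_post = 1 + (1.038 − 1)·31.1/25.2083

1.0469


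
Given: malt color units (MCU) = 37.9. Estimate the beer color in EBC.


SRM = 1.4922·MCU^0.6859;  EBC = SRM·1.97
SRM = 1.4922·37.9^0.6859 = 18.0558
EBC = 18.0558·1.97

35.5698 EBC


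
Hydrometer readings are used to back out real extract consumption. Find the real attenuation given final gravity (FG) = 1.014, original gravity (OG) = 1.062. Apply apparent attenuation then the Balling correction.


AA = (OG−FG)/(OG−1)·100;  RA = AA·0.8192
AA = (1.062 − 1.014)/(1.062 − 1)·100 = 77.4194
RA = 77.4194·0.8192

63.4219 %


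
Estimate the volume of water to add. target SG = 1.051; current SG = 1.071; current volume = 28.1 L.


V_water = V·((SG_curr − 1)/(SG_target − 1) − 1)
V_water = 28.1·((1.071 − 1)/(1.051 − 1) − 1)

11.0196 L


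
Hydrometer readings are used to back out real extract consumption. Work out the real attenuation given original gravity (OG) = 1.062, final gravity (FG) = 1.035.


AA = (OG−FG)/(OG−1)·100;  RA = AA·0.8192
AA = (1.062 − 1.035)/(1.062 − 1)·100 = 43.5484
RA = 43.5484·0.8192

35.6748 %


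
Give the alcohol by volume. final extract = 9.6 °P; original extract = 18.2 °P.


SG = 259/(259 − P);  ABV = (OG − FG)·131.25
OG = 259/(259 − 18.2) = 1.0756
FG = 259/(259 − 9.6) = 1.0385
ABV = (1.0756 − 1.0385)·131.25

4.8679 % ABV


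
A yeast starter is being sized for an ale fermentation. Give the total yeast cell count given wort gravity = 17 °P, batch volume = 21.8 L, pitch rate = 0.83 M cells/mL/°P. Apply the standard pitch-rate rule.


cells (billions) = rate · V_L · °P
cells = 0.83 · 21.8 · 17

307.5980 billion cells


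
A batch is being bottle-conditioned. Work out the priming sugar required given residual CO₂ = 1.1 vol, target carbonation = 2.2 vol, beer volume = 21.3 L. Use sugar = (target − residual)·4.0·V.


sugar = (2.2 − 1.1)·4.0·21.3

93.7200 g


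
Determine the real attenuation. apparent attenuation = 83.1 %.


RA = AA · 0.8192
RA = 83.1 · 0.8192

68.0755 %


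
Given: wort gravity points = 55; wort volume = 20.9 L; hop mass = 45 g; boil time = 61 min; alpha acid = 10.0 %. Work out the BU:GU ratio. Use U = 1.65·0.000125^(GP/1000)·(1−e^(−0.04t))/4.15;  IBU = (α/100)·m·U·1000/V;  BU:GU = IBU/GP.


U = 1.65·0.000125^(55/1000)·(1−e^(−0.04·61))/4.15 = 0.2214
IBU = (10.0/100)·45·0.2214·1000/20.9 = 47.6679
BU:GU = 47.6679/55

0.8667


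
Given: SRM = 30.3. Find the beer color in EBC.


EBC = SRM · 1.97
EBC = 30.3 · 1.97

59.6910 EBC


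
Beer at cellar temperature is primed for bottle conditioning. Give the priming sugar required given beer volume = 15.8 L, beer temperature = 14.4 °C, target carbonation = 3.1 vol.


residual = 14.695·(0.01821 + 0.09011·e^(−0.04·T));  sugar = (target − residual)·4.0·V
residual = 14.695·(0.01821 + 0.09011·e^(−0.04·14.4)) = 1.0120
sugar = (3.1 − 1.0120)·4.0·15.8

131.9637 g


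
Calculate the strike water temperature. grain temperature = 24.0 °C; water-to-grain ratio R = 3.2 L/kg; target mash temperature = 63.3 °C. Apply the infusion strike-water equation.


T_strike = (0.41/R)·(T_mash − T_grain) + T_mash
T_strike = (0.41/3.2)·(63.3 − 24.0) + 63.3

68.3353 °C


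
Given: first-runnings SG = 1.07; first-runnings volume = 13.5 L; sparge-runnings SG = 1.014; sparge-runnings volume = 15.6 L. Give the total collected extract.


total = Σ (SG_i − 1)·1000·V_i
first = (1.07 − 1)·1000·13.5 = 945.0000
sparge = (1.014 − 1)·1000·15.6 = 218.4000
total = 945.0000 + 218.4000

1163.4000 gravity·L


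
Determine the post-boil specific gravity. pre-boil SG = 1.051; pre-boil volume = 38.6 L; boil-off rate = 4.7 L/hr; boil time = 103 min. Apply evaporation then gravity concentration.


V_post = V_pre − rate·(t/60);  SG_post = 1 + (SG_pre−1)·V_pre/V_post
V_post = 38.6 − 4.7·(103/60) = 30.5317
SG_post = 1 + (1.051 − 1)·38.6/30.5317

1.0645


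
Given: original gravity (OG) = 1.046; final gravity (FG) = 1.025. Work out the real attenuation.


AA = (OG−FG)/(OG−1)·100;  RA = AA·0.8192
AA = (1.046 − 1.025)/(1.046 − 1)·100 = 45.6522
RA = 45.6522·0.8192

37.3983 %


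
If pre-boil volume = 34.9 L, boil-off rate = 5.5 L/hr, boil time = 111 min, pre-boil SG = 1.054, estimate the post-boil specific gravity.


V_post = V_pre − rate·(t/60);  SG_post = 1 + (SG_pre−1)·V_pre/V_post
V_post = 34.9 − 5.5·(111/60) = 24.7250
SG_post = 1 + (1.054 − 1)·34.9/24.7250

1.0762


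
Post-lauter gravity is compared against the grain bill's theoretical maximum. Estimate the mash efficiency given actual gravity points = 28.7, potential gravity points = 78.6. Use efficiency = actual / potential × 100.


efficiency = 28.7 / 78.6 × 100

36.5140 %


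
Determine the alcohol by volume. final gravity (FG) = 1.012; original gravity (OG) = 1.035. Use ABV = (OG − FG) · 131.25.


ABV = (1.035 − 1.012) · 131.25

3.0187 % ABV


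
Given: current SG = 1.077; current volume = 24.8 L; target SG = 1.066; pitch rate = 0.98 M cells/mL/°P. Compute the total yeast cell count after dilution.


V_w = V·((SG_c−1)/(SG_t−1)−1);  °P = 259 − 259/SG_t;  cells = rate·(V+V_w)·°P
V_w = 24.8·((1.077−1)/(1.066−1)−1) = 4.1333
V_final = 24.8 + 4.1333 = 28.9333
°P = 259 − 259/1.066 = 16.0356
cells = 0.98·28.9333·16.0356

454.6854 billion cells


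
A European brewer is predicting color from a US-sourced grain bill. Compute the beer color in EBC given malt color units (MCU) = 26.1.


SRM = 1.4922·MCU^0.6859;  EBC = SRM·1.97
SRM = 1.4922·26.1^0.6859 = 13.9798
EBC = 13.9798·1.97

27.5402 EBC


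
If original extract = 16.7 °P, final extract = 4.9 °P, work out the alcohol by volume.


SG = 259/(259 − P);  ABV = (OG − FG)·131.25
OG = 259/(259 − 16.7) = 1.0689
FG = 259/(259 − 4.9) = 1.0193
ABV = (1.0689 − 1.0193)·131.25

6.5151 % ABV


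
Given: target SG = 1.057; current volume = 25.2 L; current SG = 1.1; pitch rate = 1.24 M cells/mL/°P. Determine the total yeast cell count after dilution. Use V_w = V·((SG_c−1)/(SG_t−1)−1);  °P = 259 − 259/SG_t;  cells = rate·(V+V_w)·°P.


V_w = 25.2·((1.1−1)/(1.057−1)−1) = 19.0105
V_final = 25.2 + 19.0105 = 44.2105
°P = 259 − 259/1.057 = 13.9669
cells = 1.24·44.2105·13.9669

765.6795 billion cells


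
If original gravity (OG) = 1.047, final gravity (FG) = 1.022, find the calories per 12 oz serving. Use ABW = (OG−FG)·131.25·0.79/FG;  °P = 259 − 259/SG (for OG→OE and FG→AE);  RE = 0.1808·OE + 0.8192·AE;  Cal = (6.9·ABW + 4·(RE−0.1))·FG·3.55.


ABW = (1.047 − 1.022)·131.25·0.79/1.022 = 2.5364
OE = 259 − 259/1.047 = 11.6266 °P
AE = 259 − 259/1.022 = 5.5753 °P
RE = 0.1808·11.6266 + 0.8192·5.5753 = 6.6694 °P
Cal = (6.9·2.5364 + 4·(6.6694−0.1))·1.022·3.55

158.8334 kcal


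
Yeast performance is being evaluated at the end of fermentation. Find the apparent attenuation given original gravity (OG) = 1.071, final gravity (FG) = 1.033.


AA = (OG − FG)/(OG − 1) · 100
AA = (1.071 − 1.033)/(1.071 − 1) · 100

53.5211 %


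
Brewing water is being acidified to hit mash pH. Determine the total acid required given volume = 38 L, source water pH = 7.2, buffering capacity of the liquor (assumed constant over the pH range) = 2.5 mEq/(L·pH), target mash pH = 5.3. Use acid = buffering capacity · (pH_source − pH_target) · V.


acid = 2.5 · (7.2 − 5.3) · 38

180.5000 mEq


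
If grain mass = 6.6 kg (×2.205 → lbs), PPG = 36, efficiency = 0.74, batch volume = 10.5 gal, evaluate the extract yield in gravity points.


points = lbs × PPG × eff / vol
lbs = 6.6 × 2.205 = 14.5530
points = 14.5530 × 36 × 0.74 / 10.5

36.9230 points


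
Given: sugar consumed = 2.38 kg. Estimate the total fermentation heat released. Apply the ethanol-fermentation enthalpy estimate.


Q = m_sugar · 590 kJ/kg
Q = 2.38 · 590

1404.2000 kJ


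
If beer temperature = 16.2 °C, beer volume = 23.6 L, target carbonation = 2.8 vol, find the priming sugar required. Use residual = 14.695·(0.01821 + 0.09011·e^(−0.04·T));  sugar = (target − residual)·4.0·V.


residual = 14.695·(0.01821 + 0.09011·e^(−0.04·16.2)) = 0.9603
sugar = (2.8 − 0.9603)·4.0·23.6

173.6719 g


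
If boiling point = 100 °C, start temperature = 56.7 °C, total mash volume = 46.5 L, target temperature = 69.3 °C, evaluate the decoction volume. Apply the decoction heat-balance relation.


V_dec = V_total·(T_target − T_start)/(T_boil − T_start)
V_dec = 46.5·(69.3 − 56.7)/(100 − 56.7)

13.5312 L


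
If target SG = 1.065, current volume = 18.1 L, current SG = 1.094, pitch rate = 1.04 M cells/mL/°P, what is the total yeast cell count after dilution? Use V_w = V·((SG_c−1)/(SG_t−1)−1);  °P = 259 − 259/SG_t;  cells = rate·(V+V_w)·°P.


V_w = 18.1·((1.094−1)/(1.065−1)−1) = 8.0754
V_final = 18.1 + 8.0754 = 26.1754
°P = 259 − 259/1.065 = 15.8075
cells = 1.04·26.1754·15.8075

430.3184 billion cells


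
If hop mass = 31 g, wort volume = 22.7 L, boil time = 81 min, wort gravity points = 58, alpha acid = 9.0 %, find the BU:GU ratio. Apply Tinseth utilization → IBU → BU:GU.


U = 1.65·0.000125^(GP/1000)·(1−e^(−0.04t))/4.15;  IBU = (α/100)·m·U·1000/V;  BU:GU = IBU/GP
U = 1.65·0.000125^(58/1000)·(1−e^(−0.04·81))/4.15 = 0.2268
IBU = (9.0/100)·31·0.2268·1000/22.7 = 27.8795
BU:GU = 27.8795/58

0.4807


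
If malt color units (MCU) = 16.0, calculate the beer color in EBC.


SRM = 1.4922·MCU^0.6859;  EBC = SRM·1.97
SRM = 1.4922·16.0^0.6859 = 9.9939
EBC = 9.9939·1.97

19.6879 EBC


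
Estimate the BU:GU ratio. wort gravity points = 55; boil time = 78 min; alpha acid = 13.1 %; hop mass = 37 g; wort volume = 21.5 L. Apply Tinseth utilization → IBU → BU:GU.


U = 1.65·0.000125^(GP/1000)·(1−e^(−0.04t))/4.15;  IBU = (α/100)·m·U·1000/V;  BU:GU = IBU/GP
U = 1.65·0.000125^(55/1000)·(1−e^(−0.04·78))/4.15 = 0.2318
IBU = (13.1/100)·37·0.2318·1000/21.5 = 52.2621
BU:GU = 52.2621/55

0.9502


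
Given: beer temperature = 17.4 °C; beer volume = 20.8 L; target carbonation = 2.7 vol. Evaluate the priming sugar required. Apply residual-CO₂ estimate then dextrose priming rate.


residual = 14.695·(0.01821 + 0.09011·e^(−0.04·T));  sugar = (target − residual)·4.0·V
residual = 14.695·(0.01821 + 0.09011·e^(−0.04·17.4)) = 0.9278
sugar = (2.7 − 0.9278)·4.0·20.8

147.4476 g


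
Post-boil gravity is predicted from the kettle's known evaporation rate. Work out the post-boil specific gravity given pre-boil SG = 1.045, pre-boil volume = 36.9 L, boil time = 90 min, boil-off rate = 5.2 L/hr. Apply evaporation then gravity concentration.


V_post = V_pre − rate·(t/60);  SG_post = 1 + (SG_pre−1)·V_pre/V_post
V_post = 36.9 − 5.2·(90/60) = 29.1000
SG_post = 1 + (1.045 − 1)·36.9/29.1000

1.0571


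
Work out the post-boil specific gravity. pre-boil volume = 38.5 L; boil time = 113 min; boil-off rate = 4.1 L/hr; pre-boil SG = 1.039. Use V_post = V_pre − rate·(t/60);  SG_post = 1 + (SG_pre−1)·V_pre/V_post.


V_post = 38.5 − 4.1·(113/60) = 30.7783
SG_post = 1 + (1.039 − 1)·38.5/30.7783

1.0488


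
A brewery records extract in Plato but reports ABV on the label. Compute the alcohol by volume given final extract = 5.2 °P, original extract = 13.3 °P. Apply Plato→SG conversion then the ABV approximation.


SG = 259/(259 − P);  ABV = (OG − FG)·131.25
OG = 259/(259 − 13.3) = 1.0541
FG = 259/(259 − 5.2) = 1.0205
ABV = (1.0541 − 1.0205)·131.25

4.4156 % ABV


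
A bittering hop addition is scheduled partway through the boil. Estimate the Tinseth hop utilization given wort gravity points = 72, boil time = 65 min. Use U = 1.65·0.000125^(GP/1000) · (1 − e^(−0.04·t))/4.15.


bigness = 1.65·0.000125^(72/1000) = 0.8639
boil_factor = (1 − e^(−0.04·65))/4.15 = 0.2231
U = 0.8639 · 0.2231

0.1927


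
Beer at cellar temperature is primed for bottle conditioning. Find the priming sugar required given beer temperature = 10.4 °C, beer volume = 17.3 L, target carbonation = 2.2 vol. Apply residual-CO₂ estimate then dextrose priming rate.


residual = 14.695·(0.01821 + 0.09011·e^(−0.04·T));  sugar = (target − residual)·4.0·V
residual = 14.695·(0.01821 + 0.09011·e^(−0.04·10.4)) = 1.1411
sugar = (2.2 − 1.1411)·4.0·17.3

73.2743 g


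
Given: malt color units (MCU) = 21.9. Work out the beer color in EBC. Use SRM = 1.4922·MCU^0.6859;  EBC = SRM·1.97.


SRM = 1.4922·21.9^0.6859 = 12.3947
EBC = 12.3947·1.97

24.4177 EBC


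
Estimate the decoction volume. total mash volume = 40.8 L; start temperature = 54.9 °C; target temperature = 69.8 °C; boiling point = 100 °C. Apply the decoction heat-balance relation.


V_dec = V_total·(T_target − T_start)/(T_boil − T_start)
V_dec = 40.8·(69.8 − 54.9)/(100 − 54.9)

13.4794 L


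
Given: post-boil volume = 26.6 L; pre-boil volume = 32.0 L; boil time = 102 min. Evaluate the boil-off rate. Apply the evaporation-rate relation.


rate = (V_pre − V_post) / (t_min/60)
rate = (32.0 − 26.6) / (102/60)

3.1765 L/hr


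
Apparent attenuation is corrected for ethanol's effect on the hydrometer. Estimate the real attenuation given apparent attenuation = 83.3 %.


RA = AA · 0.8192
RA = 83.3 · 0.8192

68.2394 %


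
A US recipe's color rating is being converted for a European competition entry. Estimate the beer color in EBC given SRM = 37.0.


EBC = SRM · 1.97
EBC = 37.0 · 1.97

72.8900 EBC


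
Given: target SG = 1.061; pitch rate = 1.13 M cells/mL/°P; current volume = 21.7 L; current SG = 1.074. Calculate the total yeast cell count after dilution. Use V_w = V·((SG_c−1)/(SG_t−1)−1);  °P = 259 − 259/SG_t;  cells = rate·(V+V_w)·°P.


V_w = 21.7·((1.074−1)/(1.061−1)−1) = 4.6246
V_final = 21.7 + 4.6246 = 26.3246
°P = 259 − 259/1.061 = 14.8907
cells = 1.13·26.3246·14.8907

442.9496 billion cells


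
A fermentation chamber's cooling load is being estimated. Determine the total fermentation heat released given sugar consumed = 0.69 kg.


Q = m_sugar · 590 kJ/kg
Q = 0.69 · 590

407.1000 kJ


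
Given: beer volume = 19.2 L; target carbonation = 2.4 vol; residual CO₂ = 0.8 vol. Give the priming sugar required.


sugar = (target − residual)·4.0·V
sugar = (2.4 − 0.8)·4.0·19.2

122.8800 g


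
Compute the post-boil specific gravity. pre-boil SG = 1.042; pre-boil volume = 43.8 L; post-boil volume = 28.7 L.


SG_post = 1 + (SG_pre − 1)·V_pre/V_post
pts_pre = (1.042 − 1)·1000 = 42.0000
pts_post = 42.0000·43.8/28.7 = 64.0976
SG_post = 1 + 64.0976/1000

1.0641


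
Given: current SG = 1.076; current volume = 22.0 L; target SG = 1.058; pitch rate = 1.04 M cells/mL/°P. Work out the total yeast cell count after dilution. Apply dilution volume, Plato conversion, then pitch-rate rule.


V_w = V·((SG_c−1)/(SG_t−1)−1);  °P = 259 − 259/SG_t;  cells = rate·(V+V_w)·°P
V_w = 22.0·((1.076−1)/(1.058−1)−1) = 6.8276
V_final = 22.0 + 6.8276 = 28.8276
°P = 259 − 259/1.058 = 14.1985
cells = 1.04·28.8276·14.1985

425.6805 billion cells


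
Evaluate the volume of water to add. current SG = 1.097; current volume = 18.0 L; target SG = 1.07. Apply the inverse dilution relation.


V_water = V·((SG_curr − 1)/(SG_target − 1) − 1)
V_water = 18.0·((1.097 − 1)/(1.07 − 1) − 1)

6.9429 L


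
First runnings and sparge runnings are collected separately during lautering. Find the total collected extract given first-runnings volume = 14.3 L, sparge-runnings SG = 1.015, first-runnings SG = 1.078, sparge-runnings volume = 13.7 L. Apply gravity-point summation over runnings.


total = Σ (SG_i − 1)·1000·V_i
first = (1.078 − 1)·1000·14.3 = 1115.4000
sparge = (1.015 − 1)·1000·13.7 = 205.5000
total = 1115.4000 + 205.5000

1320.9000 gravity·L


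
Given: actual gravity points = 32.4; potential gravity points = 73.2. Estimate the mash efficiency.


efficiency = actual / potential × 100
efficiency = 32.4 / 73.2 × 100

44.2623 %


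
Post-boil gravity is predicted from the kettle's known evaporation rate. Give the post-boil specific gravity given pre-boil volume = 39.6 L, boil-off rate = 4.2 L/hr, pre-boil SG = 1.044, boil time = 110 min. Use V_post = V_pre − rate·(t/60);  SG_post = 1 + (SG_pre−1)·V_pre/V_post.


V_post = 39.6 − 4.2·(110/60) = 31.9000
SG_post = 1 + (1.044 − 1)·39.6/31.9000

1.0546


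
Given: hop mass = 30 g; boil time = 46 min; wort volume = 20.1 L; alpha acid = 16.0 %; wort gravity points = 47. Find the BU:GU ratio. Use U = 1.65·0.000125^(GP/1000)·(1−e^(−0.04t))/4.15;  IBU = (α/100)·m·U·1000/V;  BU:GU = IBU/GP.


U = 1.65·0.000125^(47/1000)·(1−e^(−0.04·46))/4.15 = 0.2192
IBU = (16.0/100)·30·0.2192·1000/20.1 = 52.3511
BU:GU = 52.3511/47

1.1139


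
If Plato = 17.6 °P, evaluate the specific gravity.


SG = 259/(259 − P)
SG = 259/(259 − 17.6)

1.0729


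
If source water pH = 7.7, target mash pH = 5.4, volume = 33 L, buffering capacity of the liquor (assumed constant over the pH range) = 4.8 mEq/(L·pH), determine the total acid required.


acid = buffering capacity · (pH_source − pH_target) · V
acid = 4.8 · (7.7 − 5.4) · 33

364.3200 mEq


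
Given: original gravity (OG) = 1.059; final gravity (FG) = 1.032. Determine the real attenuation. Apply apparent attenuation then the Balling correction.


AA = (OG−FG)/(OG−1)·100;  RA = AA·0.8192
AA = (1.059 − 1.032)/(1.059 − 1)·100 = 45.7627
RA = 45.7627·0.8192

37.4888 %


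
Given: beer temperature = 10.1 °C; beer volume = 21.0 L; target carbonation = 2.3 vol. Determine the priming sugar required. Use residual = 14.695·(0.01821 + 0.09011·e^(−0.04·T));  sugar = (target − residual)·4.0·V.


residual = 14.695·(0.01821 + 0.09011·e^(−0.04·10.1)) = 1.1517
sugar = (2.3 − 1.1517)·4.0·21.0

96.4599 g


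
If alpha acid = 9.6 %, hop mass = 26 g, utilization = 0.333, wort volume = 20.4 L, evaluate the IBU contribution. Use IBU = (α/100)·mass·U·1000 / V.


IBU = (9.6/100)·26·0.333·1000 / 20.4

40.7435 IBU


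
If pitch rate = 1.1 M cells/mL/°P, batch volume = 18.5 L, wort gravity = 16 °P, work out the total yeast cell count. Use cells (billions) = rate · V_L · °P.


cells = 1.1 · 18.5 · 16

325.6000 billion cells


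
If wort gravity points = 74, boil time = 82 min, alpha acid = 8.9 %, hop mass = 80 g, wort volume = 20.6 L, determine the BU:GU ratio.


U = 1.65·0.000125^(GP/1000)·(1−e^(−0.04t))/4.15;  IBU = (α/100)·m·U·1000/V;  BU:GU = IBU/GP
U = 1.65·0.000125^(74/1000)·(1−e^(−0.04·82))/4.15 = 0.1968
IBU = (8.9/100)·80·0.1968·1000/20.6 = 68.0084
BU:GU = 68.0084/74

0.9190


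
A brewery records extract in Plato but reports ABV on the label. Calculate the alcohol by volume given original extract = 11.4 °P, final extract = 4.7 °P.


SG = 259/(259 − P);  ABV = (OG − FG)·131.25
OG = 259/(259 − 11.4) = 1.0460
FG = 259/(259 − 4.7) = 1.0185
ABV = (1.0460 − 1.0185)·131.25

3.6172 % ABV


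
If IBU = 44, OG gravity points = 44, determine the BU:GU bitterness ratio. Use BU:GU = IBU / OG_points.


BU:GU = 44 / 44

1.0000


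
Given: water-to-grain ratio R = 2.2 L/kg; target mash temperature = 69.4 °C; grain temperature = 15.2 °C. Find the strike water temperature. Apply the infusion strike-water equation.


T_strike = (0.41/R)·(T_mash − T_grain) + T_mash
T_strike = (0.41/2.2)·(69.4 − 15.2) + 69.4

79.5009 °C


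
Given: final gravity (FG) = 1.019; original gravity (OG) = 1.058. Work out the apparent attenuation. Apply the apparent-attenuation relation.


AA = (OG − FG)/(OG − 1) · 100
AA = (1.058 − 1.019)/(1.058 − 1) · 100

67.2414 %


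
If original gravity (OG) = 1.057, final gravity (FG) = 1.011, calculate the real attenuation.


AA = (OG−FG)/(OG−1)·100;  RA = AA·0.8192
AA = (1.057 − 1.011)/(1.057 − 1)·100 = 80.7018
RA = 80.7018·0.8192

66.1109 %


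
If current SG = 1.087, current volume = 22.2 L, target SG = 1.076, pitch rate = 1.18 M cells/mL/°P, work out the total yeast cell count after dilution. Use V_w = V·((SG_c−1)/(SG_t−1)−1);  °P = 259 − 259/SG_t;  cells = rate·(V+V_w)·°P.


V_w = 22.2·((1.087−1)/(1.076−1)−1) = 3.2132
V_final = 22.2 + 3.2132 = 25.4132
°P = 259 − 259/1.076 = 18.2937
cells = 1.18·25.4132·18.2937

548.5822 billion cells


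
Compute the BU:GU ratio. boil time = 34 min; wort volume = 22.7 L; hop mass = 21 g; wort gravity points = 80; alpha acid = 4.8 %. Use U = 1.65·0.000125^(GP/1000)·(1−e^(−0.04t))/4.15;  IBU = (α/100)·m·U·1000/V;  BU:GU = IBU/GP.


U = 1.65·0.000125^(80/1000)·(1−e^(−0.04·34))/4.15 = 0.1440
IBU = (4.8/100)·21·0.1440·1000/22.7 = 6.3946
BU:GU = 6.3946/80

0.0799


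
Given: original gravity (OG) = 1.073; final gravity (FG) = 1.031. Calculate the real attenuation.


AA = (OG−FG)/(OG−1)·100;  RA = AA·0.8192
AA = (1.073 − 1.031)/(1.073 − 1)·100 = 57.5342
RA = 57.5342·0.8192

47.1321 %


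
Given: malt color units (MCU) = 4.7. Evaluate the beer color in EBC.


SRM = 1.4922·MCU^0.6859;  EBC = SRM·1.97
SRM = 1.4922·4.7^0.6859 = 4.3134
EBC = 4.3134·1.97

8.4974 EBC


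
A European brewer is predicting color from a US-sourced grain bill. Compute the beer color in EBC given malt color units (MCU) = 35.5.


SRM = 1.4922·MCU^0.6859;  EBC = SRM·1.97
SRM = 1.4922·35.5^0.6859 = 17.2635
EBC = 17.2635·1.97

34.0091 EBC


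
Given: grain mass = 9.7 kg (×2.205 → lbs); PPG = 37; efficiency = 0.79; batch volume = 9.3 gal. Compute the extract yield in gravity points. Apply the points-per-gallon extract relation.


points = lbs × PPG × eff / vol
lbs = 9.7 × 2.205 = 21.3885
points = 21.3885 × 37 × 0.79 / 9.3

67.2243 points


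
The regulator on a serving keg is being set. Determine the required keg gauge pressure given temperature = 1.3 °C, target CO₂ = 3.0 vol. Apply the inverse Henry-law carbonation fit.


psi = vols/(0.01821 + 0.09011·e^(−0.04·T)) − 14.695
psi = 3.0/(0.01821 + 0.09011·e^(−0.04·1.3)) − 14.695

14.2195 psi


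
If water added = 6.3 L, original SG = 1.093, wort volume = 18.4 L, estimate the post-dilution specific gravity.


SG_new = 1 + (SG_old − 1)·V_old/(V_old + V_water)
pts = (1.093 − 1)·1000·18.4/(18.4 + 6.3) = 69.2794
SG_new = 1 + 69.2794/1000

1.0693


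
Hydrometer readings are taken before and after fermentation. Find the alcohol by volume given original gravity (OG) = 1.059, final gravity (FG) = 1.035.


ABV = (OG − FG) · 131.25
ABV = (1.059 − 1.035) · 131.25

3.1500 % ABV


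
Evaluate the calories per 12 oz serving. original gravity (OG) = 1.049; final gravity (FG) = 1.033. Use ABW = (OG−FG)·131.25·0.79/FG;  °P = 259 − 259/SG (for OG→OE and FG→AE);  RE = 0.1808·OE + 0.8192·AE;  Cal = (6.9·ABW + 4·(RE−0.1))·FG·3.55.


ABW = (1.049 − 1.033)·131.25·0.79/1.033 = 1.6060
OE = 259 − 259/1.049 = 12.0982 °P
AE = 259 − 259/1.033 = 8.2740 °P
RE = 0.1808·12.0982 + 0.8192·8.2740 = 8.9654 °P
Cal = (6.9·1.6060 + 4·(8.9654−0.1))·1.033·3.55

170.6799 kcal


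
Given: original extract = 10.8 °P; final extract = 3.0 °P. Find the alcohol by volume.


SG = 259/(259 − P);  ABV = (OG − FG)·131.25
OG = 259/(259 − 10.8) = 1.0435
FG = 259/(259 − 3.0) = 1.0117
ABV = (1.0435 − 1.0117)·131.25

4.1730 % ABV


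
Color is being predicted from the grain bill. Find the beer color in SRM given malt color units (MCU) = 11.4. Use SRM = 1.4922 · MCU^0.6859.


SRM = 1.4922 · 11.4^0.6859

7.9206 SRM


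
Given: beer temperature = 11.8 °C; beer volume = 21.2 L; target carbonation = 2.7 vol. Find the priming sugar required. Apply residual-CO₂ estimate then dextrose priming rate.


residual = 14.695·(0.01821 + 0.09011·e^(−0.04·T));  sugar = (target − residual)·4.0·V
residual = 14.695·(0.01821 + 0.09011·e^(−0.04·11.8)) = 1.0935
sugar = (2.7 − 1.0935)·4.0·21.2

136.2270 g


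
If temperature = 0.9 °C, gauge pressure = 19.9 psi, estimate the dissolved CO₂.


vols = (P + 14.695)·(0.01821 + 0.09011·e^(−0.04·T))
vols = (19.9 + 14.695)·(0.01821 + 0.09011·e^(−0.04·0.9))

3.6371 volumes


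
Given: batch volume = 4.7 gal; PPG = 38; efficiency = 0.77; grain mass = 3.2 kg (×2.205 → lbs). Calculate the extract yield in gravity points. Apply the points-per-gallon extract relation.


points = lbs × PPG × eff / vol
lbs = 3.2 × 2.205 = 7.0560
points = 7.0560 × 38 × 0.77 / 4.7

43.9274 points


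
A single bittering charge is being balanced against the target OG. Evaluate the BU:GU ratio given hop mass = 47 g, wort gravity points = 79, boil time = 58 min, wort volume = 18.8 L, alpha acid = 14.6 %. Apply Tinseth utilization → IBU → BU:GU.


U = 1.65·0.000125^(GP/1000)·(1−e^(−0.04t))/4.15;  IBU = (α/100)·m·U·1000/V;  BU:GU = IBU/GP
U = 1.65·0.000125^(79/1000)·(1−e^(−0.04·58))/4.15 = 0.1763
IBU = (14.6/100)·47·0.1763·1000/18.8 = 64.3368
BU:GU = 64.3368/79

0.8144


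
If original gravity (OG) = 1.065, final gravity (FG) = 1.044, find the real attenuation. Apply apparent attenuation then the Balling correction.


AA = (OG−FG)/(OG−1)·100;  RA = AA·0.8192
AA = (1.065 − 1.044)/(1.065 − 1)·100 = 32.3077
RA = 32.3077·0.8192

26.4665 %


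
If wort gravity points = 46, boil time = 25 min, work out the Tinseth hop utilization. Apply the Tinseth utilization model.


U = 1.65·0.000125^(GP/1000) · (1 − e^(−0.04·t))/4.15
bigness = 1.65·0.000125^(46/1000) = 1.0913
boil_factor = (1 − e^(−0.04·25))/4.15 = 0.1523
U = 1.0913 · 0.1523

0.1662


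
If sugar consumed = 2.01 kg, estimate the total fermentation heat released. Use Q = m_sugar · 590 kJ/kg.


Q = 2.01 · 590

1185.9000 kJ


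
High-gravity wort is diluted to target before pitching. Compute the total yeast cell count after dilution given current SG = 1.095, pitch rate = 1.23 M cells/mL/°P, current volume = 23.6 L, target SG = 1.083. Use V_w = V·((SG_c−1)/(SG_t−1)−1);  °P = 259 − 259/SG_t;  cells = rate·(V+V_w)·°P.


V_w = 23.6·((1.095−1)/(1.083−1)−1) = 3.4120
V_final = 23.6 + 3.4120 = 27.0120
°P = 259 − 259/1.083 = 19.8495
cells = 1.23·27.0120·19.8495

659.4958 billion cells


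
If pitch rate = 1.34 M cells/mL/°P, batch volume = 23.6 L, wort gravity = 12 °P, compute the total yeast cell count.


cells (billions) = rate · V_L · °P
cells = 1.34 · 23.6 · 12

379.4880 billion cells


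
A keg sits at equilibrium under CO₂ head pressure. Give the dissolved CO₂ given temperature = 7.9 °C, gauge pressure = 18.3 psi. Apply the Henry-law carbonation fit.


vols = (P + 14.695)·(0.01821 + 0.09011·e^(−0.04·T))
vols = (18.3 + 14.695)·(0.01821 + 0.09011·e^(−0.04·7.9))

2.7685 volumes


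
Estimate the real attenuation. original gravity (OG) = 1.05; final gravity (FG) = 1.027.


AA = (OG−FG)/(OG−1)·100;  RA = AA·0.8192
AA = (1.05 − 1.027)/(1.05 − 1)·100 = 46.0000
RA = 46.0000·0.8192

37.6832 %


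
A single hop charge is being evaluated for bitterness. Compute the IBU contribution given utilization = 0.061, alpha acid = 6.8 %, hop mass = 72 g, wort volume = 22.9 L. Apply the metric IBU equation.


IBU = (α/100)·mass·U·1000 / V
IBU = (6.8/100)·72·0.061·1000 / 22.9

13.0417 IBU


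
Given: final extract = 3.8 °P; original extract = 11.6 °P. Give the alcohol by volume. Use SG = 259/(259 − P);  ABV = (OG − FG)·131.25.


OG = 259/(259 − 11.6) = 1.0469
FG = 259/(259 − 3.8) = 1.0149
ABV = (1.0469 − 1.0149)·131.25

4.1997 % ABV


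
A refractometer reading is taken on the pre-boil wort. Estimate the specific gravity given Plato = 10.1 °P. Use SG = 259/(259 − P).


SG = 259/(259 − 10.1)

1.0406


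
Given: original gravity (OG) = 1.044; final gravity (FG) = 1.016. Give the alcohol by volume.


ABV = (OG − FG) · 131.25
ABV = (1.044 − 1.016) · 131.25

3.6750 % ABV


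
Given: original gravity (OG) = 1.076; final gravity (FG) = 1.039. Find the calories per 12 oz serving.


ABW = (OG−FG)·131.25·0.79/FG;  °P = 259 − 259/SG (for OG→OE and FG→AE);  RE = 0.1808·OE + 0.8192·AE;  Cal = (6.9·ABW + 4·(RE−0.1))·FG·3.55
ABW = (1.076 − 1.039)·131.25·0.79/1.039 = 3.6924
OE = 259 − 259/1.076 = 18.2937 °P
AE = 259 − 259/1.039 = 9.7218 °P
RE = 0.1808·18.2937 + 0.8192·9.7218 = 11.2716 °P
Cal = (6.9·3.6924 + 4·(11.2716−0.1))·1.039·3.55

258.7976 kcal


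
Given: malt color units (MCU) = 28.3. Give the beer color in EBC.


SRM = 1.4922·MCU^0.6859;  EBC = SRM·1.97
SRM = 1.4922·28.3^0.6859 = 14.7777
EBC = 14.7777·1.97

29.1121 EBC


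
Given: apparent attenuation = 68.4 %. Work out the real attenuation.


RA = AA · 0.8192
RA = 68.4 · 0.8192

56.0333 %


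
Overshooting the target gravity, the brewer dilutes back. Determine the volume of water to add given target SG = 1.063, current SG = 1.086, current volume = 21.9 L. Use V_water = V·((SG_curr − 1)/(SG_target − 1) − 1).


V_water = 21.9·((1.086 − 1)/(1.063 − 1) − 1)

7.9952 L


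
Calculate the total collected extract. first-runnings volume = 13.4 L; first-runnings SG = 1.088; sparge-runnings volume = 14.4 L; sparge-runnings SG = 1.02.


total = Σ (SG_i − 1)·1000·V_i
first = (1.088 − 1)·1000·13.4 = 1179.2000
sparge = (1.02 − 1)·1000·14.4 = 288.0000
total = 1179.2000 + 288.0000

1467.2000 gravity·L


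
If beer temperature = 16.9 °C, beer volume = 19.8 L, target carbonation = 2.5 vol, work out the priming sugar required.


residual = 14.695·(0.01821 + 0.09011·e^(−0.04·T));  sugar = (target − residual)·4.0·V
residual = 14.695·(0.01821 + 0.09011·e^(−0.04·16.9)) = 0.9411
sugar = (2.5 − 0.9411)·4.0·19.8

123.4625 g


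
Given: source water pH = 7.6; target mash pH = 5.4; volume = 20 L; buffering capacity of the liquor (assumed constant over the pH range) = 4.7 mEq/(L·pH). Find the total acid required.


acid = buffering capacity · (pH_source − pH_target) · V
acid = 4.7 · (7.6 − 5.4) · 20

206.8000 mEq


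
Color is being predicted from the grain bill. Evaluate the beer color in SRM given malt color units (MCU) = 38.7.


SRM = 1.4922 · MCU^0.6859
SRM = 1.4922 · 38.7^0.6859

18.3163 SRM


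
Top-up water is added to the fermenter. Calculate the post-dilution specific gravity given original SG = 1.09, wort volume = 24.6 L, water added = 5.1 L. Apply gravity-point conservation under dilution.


SG_new = 1 + (SG_old − 1)·V_old/(V_old + V_water)
pts = (1.09 − 1)·1000·24.6/(24.6 + 5.1) = 74.5455
SG_new = 1 + 74.5455/1000

1.0745
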